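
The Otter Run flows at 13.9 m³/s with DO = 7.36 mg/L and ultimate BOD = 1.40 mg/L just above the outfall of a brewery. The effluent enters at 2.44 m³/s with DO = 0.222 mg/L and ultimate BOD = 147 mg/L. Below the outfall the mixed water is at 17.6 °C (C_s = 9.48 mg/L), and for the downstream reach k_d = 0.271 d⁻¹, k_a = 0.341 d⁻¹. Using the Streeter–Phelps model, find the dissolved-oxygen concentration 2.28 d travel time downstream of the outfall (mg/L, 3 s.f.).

Mixed DO = (13.9×7.36 + 2.44×0.222)/(13.9+2.44) = 102.8/16.34 = 6.294 mg/L.
Mixed L₀ = (13.9×1.40 + 2.44×147)/(16.34) = 378.1/16.34 = 23.14 mg/L.
Initial deficit D₀ = C_s − DO₀ = 9.48 − 6.294 = 3.186 mg/L.
D(2.28) = [0.271×23.14/(0.341−0.271)](e^(−0.271×2.28) − e^(−0.341×2.28)) + 3.186 e^(−0.341×2.28)
= 89.59 × (0.5391 − 0.4596) + 3.186 × 0.4596 = 8.589 mg/L.
DO = 9.48 − 8.589 = 0.8912 mg/L.

DO ≈ 0.891 mg/L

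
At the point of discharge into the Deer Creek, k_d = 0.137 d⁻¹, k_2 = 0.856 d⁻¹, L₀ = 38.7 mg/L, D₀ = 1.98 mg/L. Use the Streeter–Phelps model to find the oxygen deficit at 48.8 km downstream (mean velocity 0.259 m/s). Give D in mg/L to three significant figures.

D ≈ 4.64 mg/L

Travel time t = x/v = 48.8 km / (0.259 m/s) = 48800 m / 0.259 m/s = 188400 s = 2.181 d.
k_d L₀/(k_2−k_d) = 0.137×38.7/(0.856−0.137) = 5.302/0.7190 = 7.374 mg/L.
e^(−k_d t) = e^(−0.137×2.181) = 0.7417; e^(−k_2 t) = e^(−0.856×2.181) = 0.1546.
D = 7.374 × (0.7417 − 0.1546) + 1.98 × 0.1546 = 4.329 + 0.3062 = 4.635 mg/L.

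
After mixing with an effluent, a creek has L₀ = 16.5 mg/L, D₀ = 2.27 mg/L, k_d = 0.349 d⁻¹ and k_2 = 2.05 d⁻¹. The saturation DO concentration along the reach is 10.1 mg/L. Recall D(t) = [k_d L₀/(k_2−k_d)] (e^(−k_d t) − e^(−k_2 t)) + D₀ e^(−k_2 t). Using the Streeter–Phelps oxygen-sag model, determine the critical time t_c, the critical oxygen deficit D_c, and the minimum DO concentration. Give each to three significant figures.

t_c ≈ 0.388 d; D_c ≈ 2.45 mg/L; min DO ≈ 7.65 mg/L

t_c = [1/(k_2−k_d)] ln[(k_2/k_d)(1 − D₀(k_2−k_d)/(k_d L₀))]
= [1/(2.05−0.349)] ln[(2.05/0.349)(1 − 2.27×1.701/(0.349×16.5))]
= (1/1.701) ln[5.874 × 0.3295] = 0.5879 × ln(1.935) = 0.5879 × 0.6602 = 0.3881 d.
D_c = (k_d/k_2) L₀ e^(−k_d t_c) = (0.349/2.05) × 16.5 × e^(−0.349×0.3881) = 0.1702 × 16.5 × 0.8733 = 2.453 mg/L.
Minimum DO = C_s − D_c = 10.1 − 2.453 = 7.647 mg/L.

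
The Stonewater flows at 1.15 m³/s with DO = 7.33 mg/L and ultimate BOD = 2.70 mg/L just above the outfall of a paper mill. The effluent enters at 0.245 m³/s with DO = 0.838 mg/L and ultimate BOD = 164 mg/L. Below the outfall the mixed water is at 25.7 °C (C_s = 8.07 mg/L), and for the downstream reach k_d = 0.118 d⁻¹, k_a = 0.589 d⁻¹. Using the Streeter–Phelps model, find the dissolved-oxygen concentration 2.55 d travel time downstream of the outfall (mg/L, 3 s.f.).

DO ≈ 3.63 mg/L

Mixed DO = (1.15×7.33 + 0.245×0.838)/(1.15+0.245) = 8.635/1.395 = 6.190 mg/L.
Mixed L₀ = (1.15×2.70 + 0.245×164)/(1.395) = 43.28/1.395 = 31.03 mg/L.
Initial deficit D₀ = C_s − DO₀ = 8.07 − 6.190 = 1.880 mg/L.
D(2.55) = [0.118×31.03/(0.589−0.118)](e^(−0.118×2.55) − e^(−0.589×2.55)) + 1.880 e^(−0.589×2.55)
= 7.774 × (0.7402 − 0.2227) + 1.880 × 0.2227 = 4.441 mg/L.
DO = 8.07 − 4.441 = 3.629 mg/L.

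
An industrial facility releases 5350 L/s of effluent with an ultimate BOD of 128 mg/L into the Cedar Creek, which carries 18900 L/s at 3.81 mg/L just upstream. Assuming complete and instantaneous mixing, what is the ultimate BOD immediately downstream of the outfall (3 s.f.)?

31.2 mg/L

Flow-weighted mixing: C = (Q_r C_r + Q_w C_w)/(Q_r + Q_w)
= (18900×3.81 + 5350×128)/(18900 + 5350) = 756800/24250 = 31.21 mg/L.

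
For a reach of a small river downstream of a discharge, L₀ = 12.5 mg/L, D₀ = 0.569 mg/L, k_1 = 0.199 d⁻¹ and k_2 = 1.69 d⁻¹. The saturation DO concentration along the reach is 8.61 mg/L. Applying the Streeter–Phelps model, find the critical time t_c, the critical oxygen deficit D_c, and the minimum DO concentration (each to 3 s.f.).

t_c ≈ 1.15 d; D_c ≈ 1.17 mg/L; min DO ≈ 7.44 mg/L

With k_2/k_1 = 8.492 and 1 − D₀(k_2−k_1)/(k_1 L₀) = 0.6589,
t_c = ln(8.492 × 0.6589) / (1.69 − 0.199) = ln(5.596) / 1.491 = 1.722/1.491 = 1.155 d.
D_c = (k_1/k_2) L₀ e^(−k_1 t_c) = (0.199/1.69) × 12.5 × e^(−0.199×1.155) = 0.1178 × 12.5 × 0.7947 = 1.170 mg/L.
Minimum DO = C_s − D_c = 8.61 − 1.170 = 7.440 mg/L.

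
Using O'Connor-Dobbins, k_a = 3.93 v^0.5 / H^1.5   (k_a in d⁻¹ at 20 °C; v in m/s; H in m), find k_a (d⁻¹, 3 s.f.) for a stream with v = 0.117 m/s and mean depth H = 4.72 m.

k_a = 3.93 × 0.117^0.5 / 4.72^1.5 = 3.93 × 0.3421 / 10.25 = 0.1311 d⁻¹.

k_a ≈ 0.131 d⁻¹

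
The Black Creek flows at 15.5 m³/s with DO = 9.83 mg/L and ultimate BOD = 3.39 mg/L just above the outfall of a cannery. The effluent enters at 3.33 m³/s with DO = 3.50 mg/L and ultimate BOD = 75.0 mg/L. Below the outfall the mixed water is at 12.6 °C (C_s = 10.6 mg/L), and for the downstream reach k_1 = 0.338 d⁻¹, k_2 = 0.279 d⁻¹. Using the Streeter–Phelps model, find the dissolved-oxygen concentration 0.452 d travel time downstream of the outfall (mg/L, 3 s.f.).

Mixed DO = (15.5×9.83 + 3.33×3.50)/(15.5+3.33) = 164.0/18.83 = 8.711 mg/L.
Mixed L₀ = (15.5×3.39 + 3.33×75.0)/(18.83) = 302.3/18.83 = 16.05 mg/L.
Initial deficit D₀ = C_s − DO₀ = 10.6 − 8.711 = 1.889 mg/L.
D(0.452) = [0.338×16.05/(0.279−0.338)](e^(−0.338×0.452) − e^(−0.279×0.452)) + 1.889 e^(−0.279×0.452)
= -91.97 × (0.8583 − 0.8815) + 1.889 × 0.8815 = 3.799 mg/L.
DO = 10.6 − 3.799 = 6.801 mg/L.

DO ≈ 6.80 mg/L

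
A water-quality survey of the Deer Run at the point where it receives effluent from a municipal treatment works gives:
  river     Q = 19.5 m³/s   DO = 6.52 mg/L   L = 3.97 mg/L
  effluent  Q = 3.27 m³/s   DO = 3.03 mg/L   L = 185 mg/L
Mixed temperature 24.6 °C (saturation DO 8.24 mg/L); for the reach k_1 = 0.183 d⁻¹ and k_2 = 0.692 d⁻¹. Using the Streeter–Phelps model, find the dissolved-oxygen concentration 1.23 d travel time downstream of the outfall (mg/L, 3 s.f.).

Mixed DO = (19.5×6.52 + 3.27×3.03)/(19.5+3.27) = 137.0/22.77 = 6.019 mg/L.
Mixed L₀ = (19.5×3.97 + 3.27×185)/(22.77) = 682.4/22.77 = 29.97 mg/L.
Initial deficit D₀ = C_s − DO₀ = 8.24 − 6.019 = 2.221 mg/L.
D(1.23) = [0.183×29.97/(0.692−0.183)](e^(−0.183×1.23) − e^(−0.692×1.23)) + 2.221 e^(−0.692×1.23)
= 10.77 × (0.7984 − 0.4269) + 2.221 × 0.4269 = 4.951 mg/L.
DO = 8.24 − 4.951 = 3.289 mg/L.

DO ≈ 3.29 mg/L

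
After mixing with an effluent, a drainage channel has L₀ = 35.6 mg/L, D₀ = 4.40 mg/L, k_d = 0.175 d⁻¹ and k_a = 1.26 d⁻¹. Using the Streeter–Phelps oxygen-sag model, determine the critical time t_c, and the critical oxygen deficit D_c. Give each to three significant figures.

t_c ≈ 0.480 d; D_c ≈ 4.55 mg/L

With k_a/k_d = 7.200 and 1 − D₀(k_a−k_d)/(k_d L₀) = 0.2337,
t_c = ln(7.200 × 0.2337) / (1.26 − 0.175) = ln(1.683) / 1.085 = 0.5204/1.085 = 0.4796 d.
D_c = (k_d/k_a) L₀ e^(−k_d t_c) = (0.175/1.26) × 35.6 × e^(−0.175×0.4796) = 0.1389 × 35.6 × 0.9195 = 4.546 mg/L.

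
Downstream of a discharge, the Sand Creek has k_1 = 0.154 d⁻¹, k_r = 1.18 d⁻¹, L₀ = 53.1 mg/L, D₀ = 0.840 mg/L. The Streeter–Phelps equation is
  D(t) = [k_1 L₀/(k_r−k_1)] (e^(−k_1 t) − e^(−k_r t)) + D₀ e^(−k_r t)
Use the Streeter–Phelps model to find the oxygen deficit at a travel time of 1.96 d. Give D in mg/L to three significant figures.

D ≈ 5.19 mg/L

k_1 L₀/(k_r−k_1) = 0.154×53.1/(1.18−0.154) = 8.177/1.026 = 7.970 mg/L.
e^(−k_1 t) = e^(−0.154×1.960) = 0.7395; e^(−k_r t) = e^(−1.18×1.960) = 0.09898.
D = 7.970 × (0.7395 − 0.09898) + 0.840 × 0.09898 = 5.105 + 0.08315 = 5.188 mg/L.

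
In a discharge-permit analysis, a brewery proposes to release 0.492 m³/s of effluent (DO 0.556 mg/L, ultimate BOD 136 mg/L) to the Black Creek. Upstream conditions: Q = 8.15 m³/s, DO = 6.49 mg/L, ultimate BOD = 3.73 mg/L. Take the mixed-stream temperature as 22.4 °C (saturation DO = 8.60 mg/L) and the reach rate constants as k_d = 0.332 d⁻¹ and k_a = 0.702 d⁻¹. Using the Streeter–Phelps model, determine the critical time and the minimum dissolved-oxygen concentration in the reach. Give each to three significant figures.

Mixed DO = (8.15×6.49 + 0.492×0.556)/(8.15+0.492) = 53.17/8.642 = 6.152 mg/L.
Mixed L₀ = (8.15×3.73 + 0.492×136)/(8.642) = 97.31/8.642 = 11.26 mg/L.
Initial deficit D₀ = C_s − DO₀ = 8.60 − 6.152 = 2.448 mg/L.
t_c = (1/0.3700) ln[(0.702/0.332)(1 − 2.448×0.3700/(0.332×11.26))] = 2.703 × ln(1.602) = 1.274 d.
D_c = (0.332/0.702) × 11.26 × e^(−0.332×1.274) = 0.4729 × 11.26 × 0.6551 = 3.489 mg/L.
Minimum DO = 8.60 − 3.489 = 5.111 mg/L.

t_c ≈ 1.27 d; minimum DO ≈ 5.11 mg/L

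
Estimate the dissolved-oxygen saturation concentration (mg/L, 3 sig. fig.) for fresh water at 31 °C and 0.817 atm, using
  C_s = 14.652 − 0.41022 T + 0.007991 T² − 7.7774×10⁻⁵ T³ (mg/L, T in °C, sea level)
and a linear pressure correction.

C_s ≈ 5.96 mg/L

At sea level: C_s = 14.652 − 0.41022×31 + 0.007991×31² − 7.7774×10⁻⁵×31³ = 7.298 mg/L.
Pressure correction: C_s' = 7.298 × 0.817 = 5.962 mg/L.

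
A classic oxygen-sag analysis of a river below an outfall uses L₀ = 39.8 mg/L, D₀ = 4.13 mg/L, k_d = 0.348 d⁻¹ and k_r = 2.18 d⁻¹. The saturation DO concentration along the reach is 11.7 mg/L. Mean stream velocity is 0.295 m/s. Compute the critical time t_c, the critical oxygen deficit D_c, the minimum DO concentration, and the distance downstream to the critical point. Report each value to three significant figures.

t_c ≈ 0.570 d; D_c ≈ 5.21 mg/L; min DO ≈ 6.49 mg/L; x_c ≈ 14.5 km

With k_r/k_d = 6.264 and 1 − D₀(k_r−k_d)/(k_d L₀) = 0.4537,
t_c = ln(6.264 × 0.4537) / (2.18 − 0.348) = ln(2.842) / 1.832 = 1.045/1.832 = 0.5702 d.
L(t_c) = L₀ e^(−k_d t_c) = 39.8 × 0.8200 = 32.64 mg/L, and at the critical point k_r D_c = k_d L, so D_c = (0.348/2.18) × 32.64 = 5.210 mg/L.
Minimum DO = C_s − D_c = 11.7 − 5.210 = 6.490 mg/L.
x_c = v t_c = 0.295 m/s × 0.5702 d × 86400 s/d = 14530 m ≈ 14.5 km.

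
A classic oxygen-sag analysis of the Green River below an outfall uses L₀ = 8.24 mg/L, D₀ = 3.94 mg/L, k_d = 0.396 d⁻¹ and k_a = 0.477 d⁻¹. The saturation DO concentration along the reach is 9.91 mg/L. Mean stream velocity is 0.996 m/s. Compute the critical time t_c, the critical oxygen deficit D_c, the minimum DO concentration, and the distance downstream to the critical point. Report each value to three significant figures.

t_c ≈ 1.03 d; D_c ≈ 4.56 mg/L; min DO ≈ 5.35 mg/L; x_c ≈ 88.4 km

With k_a/k_d = 1.205 and 1 − D₀(k_a−k_d)/(k_d L₀) = 0.9022,
t_c = ln(1.205 × 0.9022) / (0.477 − 0.396) = ln(1.087) / 0.08100 = 0.08318/0.08100 = 1.027 d.
D_c = (k_d/k_a) L₀ e^(−k_d t_c) = (0.396/0.477) × 8.24 × e^(−0.396×1.027) = 0.8302 × 8.24 × 0.6659 = 4.555 mg/L.
Minimum DO = C_s − D_c = 9.91 − 4.555 = 5.355 mg/L.
x_c = v t_c = 0.996 m/s × 1.027 d × 86400 s/d = 88370 m ≈ 88.4 km.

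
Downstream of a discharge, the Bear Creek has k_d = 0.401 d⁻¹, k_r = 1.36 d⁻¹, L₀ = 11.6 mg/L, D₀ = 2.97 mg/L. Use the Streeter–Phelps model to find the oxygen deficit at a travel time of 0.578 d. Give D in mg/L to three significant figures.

k_d L₀/(k_r−k_d) = 0.401×11.6/(1.36−0.401) = 4.652/0.9590 = 4.850 mg/L.
e^(−k_d t) = e^(−0.401×0.5780) = 0.7931; e^(−k_r t) = e^(−1.36×0.5780) = 0.4556.
D = 4.850 × (0.7931 − 0.4556) + 2.97 × 0.4556 = 1.637 + 1.353 = 2.990 mg/L.

D ≈ 2.99 mg/L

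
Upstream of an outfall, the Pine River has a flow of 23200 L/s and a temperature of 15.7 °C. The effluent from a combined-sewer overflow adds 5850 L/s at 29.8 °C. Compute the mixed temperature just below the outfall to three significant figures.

18.5 °C

Flow-weighted mixing: C = (Q_r C_r + Q_w C_w)/(Q_r + Q_w)
= (23200×15.7 + 5850×29.8)/(23200 + 5850) = 538600/29050 = 18.54 °C.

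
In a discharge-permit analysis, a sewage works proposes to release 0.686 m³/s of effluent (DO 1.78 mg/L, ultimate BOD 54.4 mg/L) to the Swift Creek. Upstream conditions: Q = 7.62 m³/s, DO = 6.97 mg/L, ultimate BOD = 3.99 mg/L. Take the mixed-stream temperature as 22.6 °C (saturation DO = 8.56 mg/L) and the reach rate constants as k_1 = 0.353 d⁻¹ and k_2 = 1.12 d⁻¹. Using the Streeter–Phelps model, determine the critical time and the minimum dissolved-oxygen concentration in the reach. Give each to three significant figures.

t_c ≈ 0.499 d; minimum DO ≈ 6.41 mg/L

Mixed DO = (7.62×6.97 + 0.686×1.78)/(7.62+0.686) = 54.33/8.306 = 6.541 mg/L.
Mixed L₀ = (7.62×3.99 + 0.686×54.4)/(8.306) = 67.72/8.306 = 8.153 mg/L.
Initial deficit D₀ = C_s − DO₀ = 8.56 − 6.541 = 2.019 mg/L.
t_c = (1/0.7670) ln[(1.12/0.353)(1 − 2.019×0.7670/(0.353×8.153))] = 1.304 × ln(1.466) = 0.4987 d.
D_c = (0.353/1.12) × 8.153 × e^(−0.353×0.4987) = 0.3152 × 8.153 × 0.8386 = 2.155 mg/L.
Minimum DO = 8.56 − 2.155 = 6.405 mg/L.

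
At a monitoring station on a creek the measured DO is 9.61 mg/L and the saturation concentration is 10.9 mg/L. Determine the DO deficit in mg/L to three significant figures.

D = C_s − C = 10.9 − 9.61 = 1.29 mg/L.

D ≈ 1.29 mg/L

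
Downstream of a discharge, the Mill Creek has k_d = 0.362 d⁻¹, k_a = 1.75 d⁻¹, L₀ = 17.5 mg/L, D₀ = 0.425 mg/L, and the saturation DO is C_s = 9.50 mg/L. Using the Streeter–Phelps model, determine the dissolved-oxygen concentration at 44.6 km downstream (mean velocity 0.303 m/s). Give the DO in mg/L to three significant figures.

DO ≈ 7.25 mg/L

Travel time t = x/v = 44.6 km / (0.303 m/s) = 44600 m / 0.303 m/s = 147200 s = 1.704 d.
k_d L₀/(k_a−k_d) = 0.362×17.5/(1.75−0.362) = 6.335/1.388 = 4.564 mg/L.
e^(−k_d t) = e^(−0.362×1.704) = 0.5397; e^(−k_a t) = e^(−1.75×1.704) = 0.05072.
D = 4.564 × (0.5397 − 0.05072) + 0.425 × 0.05072 = 2.232 + 0.02156 = 2.253 mg/L.
DO = C_s − D = 9.50 − 2.253 = 7.247 mg/L.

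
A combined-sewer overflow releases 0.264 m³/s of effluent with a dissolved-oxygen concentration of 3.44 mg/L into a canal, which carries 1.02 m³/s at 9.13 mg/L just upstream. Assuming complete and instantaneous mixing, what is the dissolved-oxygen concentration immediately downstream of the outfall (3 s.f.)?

7.96 mg/L

Flow-weighted mixing: C = (Q_r C_r + Q_w C_w)/(Q_r + Q_w)
= (1.02×9.13 + 0.264×3.44)/(1.02 + 0.264) = 10.22/1.284 = 7.960 mg/L.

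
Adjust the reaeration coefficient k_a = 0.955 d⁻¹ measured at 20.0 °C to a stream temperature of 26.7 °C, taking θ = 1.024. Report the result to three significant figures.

k_a(T₂) = k_a(T₁) · θ^(T₂−T₁) = 0.955 × 1.024^(26.7−20.0)
= 0.955 × 1.024^6.70 = 0.955 × 1.172 = 1.119 d⁻¹.

k_a ≈ 1.12 d⁻¹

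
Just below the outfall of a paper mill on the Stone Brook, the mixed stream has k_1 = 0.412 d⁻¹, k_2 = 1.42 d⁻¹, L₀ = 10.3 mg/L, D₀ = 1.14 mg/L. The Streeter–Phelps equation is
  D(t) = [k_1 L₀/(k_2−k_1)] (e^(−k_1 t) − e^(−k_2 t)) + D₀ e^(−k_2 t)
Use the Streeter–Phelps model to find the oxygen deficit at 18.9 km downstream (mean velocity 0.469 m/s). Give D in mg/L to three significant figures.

Travel time t = x/v = 18.9 km / (0.469 m/s) = 18900 m / 0.469 m/s = 40300 s = 0.4664 d.
k_1 L₀/(k_2−k_1) = 0.412×10.3/(1.42−0.412) = 4.244/1.008 = 4.210 mg/L.
e^(−k_1 t) = e^(−0.412×0.4664) = 0.8252; e^(−k_2 t) = e^(−1.42×0.4664) = 0.5157.
D = 4.210 × (0.8252 − 0.5157) + 1.14 × 0.5157 = 1.303 + 0.5878 = 1.891 mg/L.

D ≈ 1.89 mg/L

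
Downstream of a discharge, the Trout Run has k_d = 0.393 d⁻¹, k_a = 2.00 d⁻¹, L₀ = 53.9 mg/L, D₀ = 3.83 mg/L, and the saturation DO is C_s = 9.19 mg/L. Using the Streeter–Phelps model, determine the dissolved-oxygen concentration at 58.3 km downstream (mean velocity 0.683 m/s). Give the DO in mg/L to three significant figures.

DO ≈ 1.55 mg/L

Travel time t = x/v = 58.3 km / (0.683 m/s) = 58300 m / 0.683 m/s = 85360 s = 0.9879 d.
k_d L₀/(k_a−k_d) = 0.393×53.9/(2.00−0.393) = 21.18/1.607 = 13.18 mg/L.
e^(−k_d t) = e^(−0.393×0.9879) = 0.6782; e^(−k_a t) = e^(−2.00×0.9879) = 0.1386.
D = 13.18 × (0.6782 − 0.1386) + 3.83 × 0.1386 = 7.113 + 0.5310 = 7.644 mg/L.
DO = C_s − D = 9.19 − 7.644 = 1.546 mg/L.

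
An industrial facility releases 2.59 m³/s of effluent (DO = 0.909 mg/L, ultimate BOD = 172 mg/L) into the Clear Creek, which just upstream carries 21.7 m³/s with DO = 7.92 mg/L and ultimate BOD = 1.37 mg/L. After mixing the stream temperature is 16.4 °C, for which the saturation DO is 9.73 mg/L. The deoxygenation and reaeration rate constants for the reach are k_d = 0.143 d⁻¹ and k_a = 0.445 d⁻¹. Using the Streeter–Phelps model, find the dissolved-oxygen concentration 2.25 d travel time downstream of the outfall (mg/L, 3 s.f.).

Mixed DO = (21.7×7.92 + 2.59×0.909)/(21.7+2.59) = 174.2/24.29 = 7.172 mg/L.
Mixed L₀ = (21.7×1.37 + 2.59×172)/(24.29) = 475.2/24.29 = 19.56 mg/L.
Initial deficit D₀ = C_s − DO₀ = 9.73 − 7.172 = 2.558 mg/L.
D(2.25) = [0.143×19.56/(0.445−0.143)](e^(−0.143×2.25) − e^(−0.445×2.25)) + 2.558 e^(−0.445×2.25)
= 9.264 × (0.7249 − 0.3674) + 2.558 × 0.3674 = 4.251 mg/L.
DO = 9.73 − 4.251 = 5.479 mg/L.

DO ≈ 5.48 mg/L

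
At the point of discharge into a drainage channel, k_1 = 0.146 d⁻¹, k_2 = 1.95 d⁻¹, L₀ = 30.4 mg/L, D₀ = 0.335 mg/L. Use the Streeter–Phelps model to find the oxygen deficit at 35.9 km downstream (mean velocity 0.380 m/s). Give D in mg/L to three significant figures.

D ≈ 1.85 mg/L

Travel time t = x/v = 35.9 km / (0.380 m/s) = 35900 m / 0.380 m/s = 94470 s = 1.093 d.
k_1 L₀/(k_2−k_1) = 0.146×30.4/(1.95−0.146) = 4.438/1.804 = 2.460 mg/L.
e^(−k_1 t) = e^(−0.146×1.093) = 0.8524; e^(−k_2 t) = e^(−1.95×1.093) = 0.1186.
D = 2.460 × (0.8524 − 0.1186) + 0.335 × 0.1186 = 1.806 + 0.03972 = 1.845 mg/L.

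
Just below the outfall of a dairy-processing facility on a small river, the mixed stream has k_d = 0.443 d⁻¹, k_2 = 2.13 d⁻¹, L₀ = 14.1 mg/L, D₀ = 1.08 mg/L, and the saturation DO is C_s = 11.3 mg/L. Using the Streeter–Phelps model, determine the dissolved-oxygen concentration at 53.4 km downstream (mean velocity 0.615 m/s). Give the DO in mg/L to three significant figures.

Travel time t = x/v = 53.4 km / (0.615 m/s) = 53400 m / 0.615 m/s = 86830 s = 1.005 d.
k_d L₀/(k_2−k_d) = 0.443×14.1/(2.13−0.443) = 6.246/1.687 = 3.703 mg/L.
e^(−k_d t) = e^(−0.443×1.005) = 0.6407; e^(−k_2 t) = e^(−2.13×1.005) = 0.1176.
D = 3.703 × (0.6407 − 0.1176) + 1.08 × 0.1176 = 1.937 + 0.1270 = 2.064 mg/L.
DO = C_s − D = 11.3 − 2.064 = 9.236 mg/L.

DO ≈ 9.24 mg/L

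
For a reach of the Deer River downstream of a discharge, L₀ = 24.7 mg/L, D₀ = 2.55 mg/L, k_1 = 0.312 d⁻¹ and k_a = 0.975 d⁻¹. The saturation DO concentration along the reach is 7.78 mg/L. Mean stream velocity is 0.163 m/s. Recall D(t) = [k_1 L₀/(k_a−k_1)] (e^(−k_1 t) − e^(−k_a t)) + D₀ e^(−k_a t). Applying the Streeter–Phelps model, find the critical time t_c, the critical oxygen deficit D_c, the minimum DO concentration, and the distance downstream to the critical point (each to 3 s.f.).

With k_a/k_1 = 3.125 and 1 − D₀(k_a−k_1)/(k_1 L₀) = 0.7806,
t_c = ln(3.125 × 0.7806) / (0.975 − 0.312) = ln(2.439) / 0.6630 = 0.8918/0.6630 = 1.345 d.
D_c = (k_1/k_a) L₀ e^(−k_1 t_c) = (0.312/0.975) × 24.7 × e^(−0.312×1.345) = 0.3200 × 24.7 × 0.6573 = 5.195 mg/L.
Minimum DO = C_s − D_c = 7.78 − 5.195 = 2.585 mg/L.
x_c = v t_c = 0.163 m/s × 1.345 d × 86400 s/d = 18940 m ≈ 18.9 km.

t_c ≈ 1.35 d; D_c ≈ 5.20 mg/L; min DO ≈ 2.58 mg/L; x_c ≈ 18.9 km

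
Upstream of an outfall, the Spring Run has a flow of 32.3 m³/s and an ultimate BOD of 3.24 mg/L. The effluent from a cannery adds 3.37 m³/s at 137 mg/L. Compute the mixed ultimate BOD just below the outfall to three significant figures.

15.9 mg/L

Flow-weighted mixing: C = (Q_r C_r + Q_w C_w)/(Q_r + Q_w)
= (32.3×3.24 + 3.37×137)/(32.3 + 3.37) = 566.3/35.67 = 15.88 mg/L.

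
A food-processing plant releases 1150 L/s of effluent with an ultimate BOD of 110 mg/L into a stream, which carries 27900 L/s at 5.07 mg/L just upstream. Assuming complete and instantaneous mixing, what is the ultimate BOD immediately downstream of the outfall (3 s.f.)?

Flow-weighted mixing: C = (Q_r C_r + Q_w C_w)/(Q_r + Q_w)
= (27900×5.07 + 1150×110)/(27900 + 1150) = 268000/29050 = 9.224 mg/L.

9.22 mg/L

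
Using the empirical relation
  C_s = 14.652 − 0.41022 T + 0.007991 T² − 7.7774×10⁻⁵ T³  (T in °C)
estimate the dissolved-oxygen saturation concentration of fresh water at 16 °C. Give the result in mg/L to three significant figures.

C_s ≈ 9.82 mg/L

C_s = 14.652 − 0.41022×16 + 0.007991×16² − 7.7774×10⁻⁵×16³ = 9.816 mg/L.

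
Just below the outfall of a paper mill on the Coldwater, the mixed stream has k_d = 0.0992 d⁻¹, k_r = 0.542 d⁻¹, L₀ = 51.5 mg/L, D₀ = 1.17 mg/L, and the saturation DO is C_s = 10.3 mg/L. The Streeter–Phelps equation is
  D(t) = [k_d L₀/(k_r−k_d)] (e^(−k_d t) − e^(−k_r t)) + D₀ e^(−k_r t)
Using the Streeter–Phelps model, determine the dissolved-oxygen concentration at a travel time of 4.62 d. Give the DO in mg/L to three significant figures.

k_d L₀/(k_r−k_d) = 0.0992×51.5/(0.542−0.0992) = 5.109/0.4428 = 11.54 mg/L.
e^(−k_d t) = e^(−0.0992×4.620) = 0.6324; e^(−k_r t) = e^(−0.542×4.620) = 0.08175.
D = 11.54 × (0.6324 − 0.08175) + 1.17 × 0.08175 = 6.353 + 0.09565 = 6.448 mg/L.
DO = C_s − D = 10.3 − 6.448 = 3.852 mg/L.

DO ≈ 3.85 mg/L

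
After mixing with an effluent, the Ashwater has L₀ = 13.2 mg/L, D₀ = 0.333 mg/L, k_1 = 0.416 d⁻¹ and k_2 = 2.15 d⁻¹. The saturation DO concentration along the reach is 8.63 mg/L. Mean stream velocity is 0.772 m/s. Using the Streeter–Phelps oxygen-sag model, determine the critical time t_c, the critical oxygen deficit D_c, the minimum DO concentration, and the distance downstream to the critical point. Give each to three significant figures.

t_c ≈ 0.883 d; D_c ≈ 1.77 mg/L; min DO ≈ 6.86 mg/L; x_c ≈ 58.9 km

At the critical point dD/dt = 0, so k_1 L₀ e^(−k_1 t) = k_2 D. Substituting D(t) from the Streeter–Phelps equation and solving for t gives
t_c = ln[(k_2/k_1)(1 − D₀(k_2−k_1)/(k_1 L₀))] / (k_2−k_1).
Here k_2−k_1 = 1.734 d⁻¹ and 1 − D₀(k_2−k_1)/(k_1 L₀) = 1 − 0.333×1.734/(0.416×13.2) = 0.8948, so
t_c = ln(5.168 × 0.8948) / 1.734 = 1.531 / 1.734 = 0.8832 d.
D_c = (k_1/k_2) L₀ e^(−k_1 t_c) = (0.416/2.15) × 13.2 × e^(−0.416×0.8832) = 0.1935 × 13.2 × 0.6925 = 1.769 mg/L.
Minimum DO = C_s − D_c = 8.63 − 1.769 = 6.861 mg/L.
x_c = v t_c = 0.772 m/s × 0.8832 d × 86400 s/d = 58910 m ≈ 58.9 km.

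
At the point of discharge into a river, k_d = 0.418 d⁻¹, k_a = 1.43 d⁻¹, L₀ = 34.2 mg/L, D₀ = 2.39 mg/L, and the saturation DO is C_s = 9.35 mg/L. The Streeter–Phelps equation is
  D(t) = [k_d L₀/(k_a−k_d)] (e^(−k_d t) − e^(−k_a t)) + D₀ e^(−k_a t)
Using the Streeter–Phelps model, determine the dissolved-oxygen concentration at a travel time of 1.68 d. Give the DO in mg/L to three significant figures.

k_d L₀/(k_a−k_d) = 0.418×34.2/(1.43−0.418) = 14.30/1.012 = 14.13 mg/L.
e^(−k_d t) = e^(−0.418×1.680) = 0.4955; e^(−k_a t) = e^(−1.43×1.680) = 0.09050.
D = 14.13 × (0.4955 − 0.09050) + 2.39 × 0.09050 = 5.721 + 0.2163 = 5.937 mg/L.
DO = C_s − D = 9.35 − 5.937 = 3.413 mg/L.

DO ≈ 3.41 mg/L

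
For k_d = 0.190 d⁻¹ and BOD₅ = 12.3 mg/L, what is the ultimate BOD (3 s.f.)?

BOD₅ = L₀(1 − e^(−5k_d)) ⇒ L₀ = BOD₅ / (1 − e^(−5×0.190))
= 12.3 / (1 − 0.3867) = 12.3 / 0.6133 = 20.06 mg/L.

L₀ ≈ 20.1 mg/L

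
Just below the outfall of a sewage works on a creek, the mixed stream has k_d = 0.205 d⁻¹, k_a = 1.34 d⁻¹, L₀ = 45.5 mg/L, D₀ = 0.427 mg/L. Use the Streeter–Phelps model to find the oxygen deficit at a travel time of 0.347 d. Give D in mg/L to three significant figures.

k_d L₀/(k_a−k_d) = 0.205×45.5/(1.34−0.205) = 9.327/1.135 = 8.218 mg/L.
e^(−k_d t) = e^(−0.205×0.3470) = 0.9313; e^(−k_a t) = e^(−1.34×0.3470) = 0.6281.
D = 8.218 × (0.9313 − 0.6281) + 0.427 × 0.6281 = 2.492 + 0.2682 = 2.760 mg/L.

D ≈ 2.76 mg/L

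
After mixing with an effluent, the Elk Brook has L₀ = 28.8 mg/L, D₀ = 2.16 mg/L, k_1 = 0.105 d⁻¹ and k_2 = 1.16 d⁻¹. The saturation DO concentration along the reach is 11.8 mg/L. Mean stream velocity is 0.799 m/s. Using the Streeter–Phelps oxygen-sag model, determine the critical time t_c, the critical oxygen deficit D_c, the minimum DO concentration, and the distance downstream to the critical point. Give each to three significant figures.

t_c ≈ 0.949 d; D_c ≈ 2.36 mg/L; min DO ≈ 9.44 mg/L; x_c ≈ 65.5 km

At the critical point dD/dt = 0, so k_1 L₀ e^(−k_1 t) = k_2 D. Substituting D(t) from the Streeter–Phelps equation and solving for t gives
t_c = ln[(k_2/k_1)(1 − D₀(k_2−k_1)/(k_1 L₀))] / (k_2−k_1).
Here k_2−k_1 = 1.055 d⁻¹ and 1 − D₀(k_2−k_1)/(k_1 L₀) = 1 − 2.16×1.055/(0.105×28.8) = 0.2464, so
t_c = ln(11.05 × 0.2464) / 1.055 = 1.002 / 1.055 = 0.9493 d.
D_c = (k_1/k_2) L₀ e^(−k_1 t_c) = (0.105/1.16) × 28.8 × e^(−0.105×0.9493) = 0.09052 × 28.8 × 0.9051 = 2.360 mg/L.
Minimum DO = C_s − D_c = 11.8 − 2.360 = 9.440 mg/L.
x_c = v t_c = 0.799 m/s × 0.9493 d × 86400 s/d = 65530 m ≈ 65.5 km.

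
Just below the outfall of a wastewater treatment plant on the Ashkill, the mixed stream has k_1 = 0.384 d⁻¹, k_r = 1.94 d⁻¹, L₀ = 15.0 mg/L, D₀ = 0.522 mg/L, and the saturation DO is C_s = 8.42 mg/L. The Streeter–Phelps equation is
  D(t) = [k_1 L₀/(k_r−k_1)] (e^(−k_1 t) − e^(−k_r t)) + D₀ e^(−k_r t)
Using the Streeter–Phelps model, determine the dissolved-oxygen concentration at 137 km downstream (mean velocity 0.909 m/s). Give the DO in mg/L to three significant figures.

Travel time t = x/v = 137 km / (0.909 m/s) = 137000 m / 0.909 m/s = 150700 s = 1.744 d.
k_1 L₀/(k_r−k_1) = 0.384×15.0/(1.94−0.384) = 5.760/1.556 = 3.702 mg/L.
e^(−k_1 t) = e^(−0.384×1.744) = 0.5118; e^(−k_r t) = e^(−1.94×1.744) = 0.03391.
D = 3.702 × (0.5118 − 0.03391) + 0.522 × 0.03391 = 1.769 + 0.01770 = 1.787 mg/L.
DO = C_s − D = 8.42 − 1.787 = 6.633 mg/L.

DO ≈ 6.63 mg/L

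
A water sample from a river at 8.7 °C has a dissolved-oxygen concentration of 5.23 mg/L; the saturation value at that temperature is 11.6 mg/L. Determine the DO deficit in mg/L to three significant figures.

D ≈ 6.37 mg/L

D = C_s − C = 11.6 − 5.23 = 6.37 mg/L.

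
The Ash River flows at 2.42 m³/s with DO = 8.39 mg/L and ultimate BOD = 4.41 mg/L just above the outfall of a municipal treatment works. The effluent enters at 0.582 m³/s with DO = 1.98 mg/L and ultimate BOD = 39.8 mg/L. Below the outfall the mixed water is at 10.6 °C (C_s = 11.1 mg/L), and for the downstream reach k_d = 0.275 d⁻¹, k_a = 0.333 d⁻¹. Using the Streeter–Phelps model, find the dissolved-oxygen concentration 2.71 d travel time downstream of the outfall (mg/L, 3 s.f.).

DO ≈ 5.81 mg/L

Mixed DO = (2.42×8.39 + 0.582×1.98)/(2.42+0.582) = 21.46/3.002 = 7.147 mg/L.
Mixed L₀ = (2.42×4.41 + 0.582×39.8)/(3.002) = 33.84/3.002 = 11.27 mg/L.
Initial deficit D₀ = C_s − DO₀ = 11.1 − 7.147 = 3.953 mg/L.
D(2.71) = [0.275×11.27/(0.333−0.275)](e^(−0.275×2.71) − e^(−0.333×2.71)) + 3.953 e^(−0.333×2.71)
= 53.44 × (0.4746 − 0.4056) + 3.953 × 0.4056 = 5.292 mg/L.
DO = 11.1 − 5.292 = 5.808 mg/L.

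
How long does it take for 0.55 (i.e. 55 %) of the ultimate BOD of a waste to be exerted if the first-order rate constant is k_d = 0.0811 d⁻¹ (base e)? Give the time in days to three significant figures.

t ≈ 9.85 d

y/L₀ = 1 − e^(−k_d t) = 0.55 ⇒ e^(−k_d t) = 0.450
t = −ln(0.450) / 0.0811 = 0.7985 / 0.0811 = 9.846 d.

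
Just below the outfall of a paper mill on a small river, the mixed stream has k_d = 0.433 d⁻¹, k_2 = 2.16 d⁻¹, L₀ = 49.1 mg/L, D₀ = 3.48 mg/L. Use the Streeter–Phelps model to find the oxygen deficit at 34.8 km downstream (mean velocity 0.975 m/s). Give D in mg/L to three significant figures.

D ≈ 6.68 mg/L

Travel time t = x/v = 34.8 km / (0.975 m/s) = 34800 m / 0.975 m/s = 35690 s = 0.4131 d.
k_d L₀/(k_2−k_d) = 0.433×49.1/(2.16−0.433) = 21.26/1.727 = 12.31 mg/L.
e^(−k_d t) = e^(−0.433×0.4131) = 0.8362; e^(−k_2 t) = e^(−2.16×0.4131) = 0.4097.
D = 12.31 × (0.8362 − 0.4097) + 3.48 × 0.4097 = 5.250 + 1.426 = 6.676 mg/L.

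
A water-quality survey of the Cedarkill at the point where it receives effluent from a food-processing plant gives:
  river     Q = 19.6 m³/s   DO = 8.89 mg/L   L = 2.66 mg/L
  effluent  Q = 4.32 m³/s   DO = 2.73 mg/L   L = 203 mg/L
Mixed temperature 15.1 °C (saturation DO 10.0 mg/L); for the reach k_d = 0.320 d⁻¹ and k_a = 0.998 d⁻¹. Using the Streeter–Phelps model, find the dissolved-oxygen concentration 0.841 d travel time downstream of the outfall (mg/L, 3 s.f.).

DO ≈ 2.95 mg/L

Mixed DO = (19.6×8.89 + 4.32×2.73)/(19.6+4.32) = 186.0/23.92 = 7.777 mg/L.
Mixed L₀ = (19.6×2.66 + 4.32×203)/(23.92) = 929.1/23.92 = 38.84 mg/L.
Initial deficit D₀ = C_s − DO₀ = 10.0 − 7.777 = 2.223 mg/L.
D(0.841) = [0.320×38.84/(0.998−0.320)](e^(−0.320×0.841) − e^(−0.998×0.841)) + 2.223 e^(−0.998×0.841)
= 18.33 × (0.7641 − 0.4320) + 2.223 × 0.4320 = 7.047 mg/L.
DO = 10.0 − 7.047 = 2.953 mg/L.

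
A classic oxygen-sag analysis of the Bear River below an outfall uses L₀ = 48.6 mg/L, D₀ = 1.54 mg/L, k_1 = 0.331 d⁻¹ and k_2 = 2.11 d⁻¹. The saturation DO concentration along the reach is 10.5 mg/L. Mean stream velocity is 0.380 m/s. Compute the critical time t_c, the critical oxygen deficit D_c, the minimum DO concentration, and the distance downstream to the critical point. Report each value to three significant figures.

t_c ≈ 0.936 d; D_c ≈ 5.59 mg/L; min DO ≈ 4.91 mg/L; x_c ≈ 30.7 km

At the critical point dD/dt = 0, so k_1 L₀ e^(−k_1 t) = k_2 D. Substituting D(t) from the Streeter–Phelps equation and solving for t gives
t_c = ln[(k_2/k_1)(1 − D₀(k_2−k_1)/(k_1 L₀))] / (k_2−k_1).
Here k_2−k_1 = 1.779 d⁻¹ and 1 − D₀(k_2−k_1)/(k_1 L₀) = 1 − 1.54×1.779/(0.331×48.6) = 0.8297, so
t_c = ln(6.375 × 0.8297) / 1.779 = 1.666 / 1.779 = 0.9363 d.
L(t_c) = L₀ e^(−k_1 t_c) = 48.6 × 0.7335 = 35.65 mg/L, and at the critical point k_2 D_c = k_1 L, so D_c = (0.331/2.11) × 35.65 = 5.592 mg/L.
Minimum DO = C_s − D_c = 10.5 − 5.592 = 4.908 mg/L.
x_c = v t_c = 0.380 m/s × 0.9363 d × 86400 s/d = 30740 m ≈ 30.7 km.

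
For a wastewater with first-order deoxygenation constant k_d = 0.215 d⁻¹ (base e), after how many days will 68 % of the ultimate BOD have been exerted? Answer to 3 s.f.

t ≈ 5.30 d

y/L₀ = 1 − e^(−k_d t) = 0.68 ⇒ e^(−k_d t) = 0.320
t = −ln(0.320) / 0.215 = 1.139 / 0.215 = 5.300 d.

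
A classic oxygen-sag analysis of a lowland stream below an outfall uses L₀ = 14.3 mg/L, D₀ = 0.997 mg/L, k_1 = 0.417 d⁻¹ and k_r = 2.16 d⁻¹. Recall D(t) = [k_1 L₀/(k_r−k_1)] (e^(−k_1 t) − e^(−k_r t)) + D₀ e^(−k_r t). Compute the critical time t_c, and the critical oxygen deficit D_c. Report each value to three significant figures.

With k_r/k_1 = 5.180 and 1 − D₀(k_r−k_1)/(k_1 L₀) = 0.7086,
t_c = ln(5.180 × 0.7086) / (2.16 − 0.417) = ln(3.670) / 1.743 = 1.300/1.743 = 0.7460 d.
D_c = (k_1/k_r) L₀ e^(−k_1 t_c) = (0.417/2.16) × 14.3 × e^(−0.417×0.7460) = 0.1931 × 14.3 × 0.7327 = 2.023 mg/L.

t_c ≈ 0.746 d; D_c ≈ 2.02 mg/L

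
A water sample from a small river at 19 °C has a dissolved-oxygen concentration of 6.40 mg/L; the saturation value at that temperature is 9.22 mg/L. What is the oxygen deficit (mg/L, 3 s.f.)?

D ≈ 2.82 mg/L

D = C_s − C = 9.22 − 6.40 = 2.82 mg/L.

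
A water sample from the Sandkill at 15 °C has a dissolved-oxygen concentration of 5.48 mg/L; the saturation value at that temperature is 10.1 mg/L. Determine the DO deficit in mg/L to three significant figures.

D ≈ 4.62 mg/L

D = C_s − C = 10.1 − 5.48 = 4.62 mg/L.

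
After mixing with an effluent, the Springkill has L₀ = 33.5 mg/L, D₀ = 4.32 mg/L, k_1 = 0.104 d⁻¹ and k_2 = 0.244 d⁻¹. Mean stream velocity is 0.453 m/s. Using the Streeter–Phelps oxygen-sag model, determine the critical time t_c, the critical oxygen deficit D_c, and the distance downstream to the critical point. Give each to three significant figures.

t_c ≈ 4.73 d; D_c ≈ 8.73 mg/L; x_c ≈ 185 km

At the critical point dD/dt = 0, so k_1 L₀ e^(−k_1 t) = k_2 D. Substituting D(t) from the Streeter–Phelps equation and solving for t gives
t_c = ln[(k_2/k_1)(1 − D₀(k_2−k_1)/(k_1 L₀))] / (k_2−k_1).
Here k_2−k_1 = 0.1400 d⁻¹ and 1 − D₀(k_2−k_1)/(k_1 L₀) = 1 − 4.32×0.1400/(0.104×33.5) = 0.8264, so
t_c = ln(2.346 × 0.8264) / 0.1400 = 0.6621 / 0.1400 = 4.729 d.
L(t_c) = L₀ e^(−k_1 t_c) = 33.5 × 0.6115 = 20.49 mg/L, and at the critical point k_2 D_c = k_1 L, so D_c = (0.104/0.244) × 20.49 = 8.731 mg/L.
x_c = v t_c = 0.453 m/s × 4.729 d × 86400 s/d = 185100 m ≈ 185 km.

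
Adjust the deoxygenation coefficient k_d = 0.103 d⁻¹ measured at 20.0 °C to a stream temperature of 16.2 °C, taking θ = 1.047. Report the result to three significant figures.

k_d(T₂) = k_d(T₁) · θ^(T₂−T₁) = 0.103 × 1.047^(16.2−20.0)
= 0.103 × 1.047^-3.80 = 0.103 × 0.8399 = 0.08650 d⁻¹.

k_d ≈ 0.0865 d⁻¹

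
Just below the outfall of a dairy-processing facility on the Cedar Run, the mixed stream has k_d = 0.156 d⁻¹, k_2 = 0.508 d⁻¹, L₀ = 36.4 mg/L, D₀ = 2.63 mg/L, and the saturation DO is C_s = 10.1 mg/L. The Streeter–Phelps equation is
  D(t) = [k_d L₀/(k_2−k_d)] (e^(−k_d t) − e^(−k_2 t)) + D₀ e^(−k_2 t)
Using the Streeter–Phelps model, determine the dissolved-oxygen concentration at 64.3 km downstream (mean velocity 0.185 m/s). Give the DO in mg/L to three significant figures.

Travel time t = x/v = 64.3 km / (0.185 m/s) = 64300 m / 0.185 m/s = 347600 s = 4.023 d.
k_d L₀/(k_2−k_d) = 0.156×36.4/(0.508−0.156) = 5.678/0.3520 = 16.13 mg/L.
e^(−k_d t) = e^(−0.156×4.023) = 0.5339; e^(−k_2 t) = e^(−0.508×4.023) = 0.1296.
D = 16.13 × (0.5339 − 0.1296) + 2.63 × 0.1296 = 6.523 + 0.3408 = 6.863 mg/L.
DO = C_s − D = 10.1 − 6.863 = 3.237 mg/L.

DO ≈ 3.24 mg/L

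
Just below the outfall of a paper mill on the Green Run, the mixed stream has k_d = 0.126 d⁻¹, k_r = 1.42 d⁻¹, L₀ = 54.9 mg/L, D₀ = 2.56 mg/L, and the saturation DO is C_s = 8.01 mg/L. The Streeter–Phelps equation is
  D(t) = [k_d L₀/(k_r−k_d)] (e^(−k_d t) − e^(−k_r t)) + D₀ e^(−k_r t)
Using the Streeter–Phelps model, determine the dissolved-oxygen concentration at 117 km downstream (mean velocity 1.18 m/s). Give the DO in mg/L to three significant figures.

Travel time t = x/v = 117 km / (1.18 m/s) = 117000 m / 1.18 m/s = 99150 s = 1.148 d.
k_d L₀/(k_r−k_d) = 0.126×54.9/(1.42−0.126) = 6.917/1.294 = 5.346 mg/L.
e^(−k_d t) = e^(−0.126×1.148) = 0.8654; e^(−k_r t) = e^(−1.42×1.148) = 0.1960.
D = 5.346 × (0.8654 − 0.1960) + 2.56 × 0.1960 = 3.578 + 0.5018 = 4.080 mg/L.
DO = C_s − D = 8.01 − 4.080 = 3.930 mg/L.

DO ≈ 3.93 mg/L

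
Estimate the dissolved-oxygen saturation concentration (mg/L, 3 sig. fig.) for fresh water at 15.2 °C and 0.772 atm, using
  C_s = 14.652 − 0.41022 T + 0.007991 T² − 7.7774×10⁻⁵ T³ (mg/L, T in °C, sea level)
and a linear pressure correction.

At sea level: C_s = 14.652 − 0.41022×15.2 + 0.007991×15.2² − 7.7774×10⁻⁵×15.2³ = 9.990 mg/L.
Pressure correction: C_s' = 9.990 × 0.772 = 7.712 mg/L.

C_s ≈ 7.71 mg/L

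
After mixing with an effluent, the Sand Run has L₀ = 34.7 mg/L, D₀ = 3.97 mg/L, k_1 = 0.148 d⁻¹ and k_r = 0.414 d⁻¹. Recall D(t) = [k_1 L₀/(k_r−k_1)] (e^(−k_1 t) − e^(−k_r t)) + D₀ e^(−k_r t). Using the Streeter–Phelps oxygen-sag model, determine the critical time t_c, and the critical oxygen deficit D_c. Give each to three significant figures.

At the critical point dD/dt = 0, so k_1 L₀ e^(−k_1 t) = k_r D. Substituting D(t) from the Streeter–Phelps equation and solving for t gives
t_c = ln[(k_r/k_1)(1 − D₀(k_r−k_1)/(k_1 L₀))] / (k_r−k_1).
Here k_r−k_1 = 0.2660 d⁻¹ and 1 − D₀(k_r−k_1)/(k_1 L₀) = 1 − 3.97×0.2660/(0.148×34.7) = 0.7944, so
t_c = ln(2.797 × 0.7944) / 0.2660 = 0.7985 / 0.2660 = 3.002 d.
D_c = (k_1/k_r) L₀ e^(−k_1 t_c) = (0.148/0.414) × 34.7 × e^(−0.148×3.002) = 0.3575 × 34.7 × 0.6413 = 7.955 mg/L.

t_c ≈ 3.00 d; D_c ≈ 7.96 mg/L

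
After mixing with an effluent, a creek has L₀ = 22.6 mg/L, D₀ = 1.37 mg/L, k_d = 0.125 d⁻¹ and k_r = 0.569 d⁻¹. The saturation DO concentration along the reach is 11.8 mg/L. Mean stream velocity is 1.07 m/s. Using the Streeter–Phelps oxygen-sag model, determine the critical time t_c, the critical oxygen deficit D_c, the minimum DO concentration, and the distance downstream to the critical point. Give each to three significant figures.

At the critical point dD/dt = 0, so k_d L₀ e^(−k_d t) = k_r D. Substituting D(t) from the Streeter–Phelps equation and solving for t gives
t_c = ln[(k_r/k_d)(1 − D₀(k_r−k_d)/(k_d L₀))] / (k_r−k_d).
Here k_r−k_d = 0.4440 d⁻¹ and 1 − D₀(k_r−k_d)/(k_d L₀) = 1 − 1.37×0.4440/(0.125×22.6) = 0.7847, so
t_c = ln(4.552 × 0.7847) / 0.4440 = 1.273 / 0.4440 = 2.867 d.
L(t_c) = L₀ e^(−k_d t_c) = 22.6 × 0.6988 = 15.79 mg/L, and at the critical point k_r D_c = k_d L, so D_c = (0.125/0.569) × 15.79 = 3.469 mg/L.
Minimum DO = C_s − D_c = 11.8 − 3.469 = 8.331 mg/L.
x_c = v t_c = 1.07 m/s × 2.867 d × 86400 s/d = 265100 m ≈ 265 km.

t_c ≈ 2.87 d; D_c ≈ 3.47 mg/L; min DO ≈ 8.33 mg/L; x_c ≈ 265 km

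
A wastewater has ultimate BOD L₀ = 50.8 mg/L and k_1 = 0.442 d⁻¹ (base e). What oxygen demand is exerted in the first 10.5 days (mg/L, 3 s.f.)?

y ≈ 50.3 mg/L

y_t = L₀(1 − e^(−k_1 t)) = 50.8 × (1 − e^(−0.442×10.5))
= 50.8 × (1 − 0.009648) = 50.8 × 0.9904 = 50.31 mg/L.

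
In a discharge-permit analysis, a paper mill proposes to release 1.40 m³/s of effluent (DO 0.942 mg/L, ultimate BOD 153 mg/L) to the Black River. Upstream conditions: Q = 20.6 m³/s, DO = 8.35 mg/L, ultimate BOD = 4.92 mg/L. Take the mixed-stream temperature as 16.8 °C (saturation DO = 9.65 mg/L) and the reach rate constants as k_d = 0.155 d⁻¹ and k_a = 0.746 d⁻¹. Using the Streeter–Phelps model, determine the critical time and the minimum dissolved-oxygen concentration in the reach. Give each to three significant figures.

Mixed DO = (20.6×8.35 + 1.40×0.942)/(20.6+1.40) = 173.3/22.00 = 7.879 mg/L.
Mixed L₀ = (20.6×4.92 + 1.40×153)/(22.00) = 315.6/22.00 = 14.34 mg/L.
Initial deficit D₀ = C_s − DO₀ = 9.65 − 7.879 = 1.771 mg/L.
t_c = (1/0.5910) ln[(0.746/0.155)(1 − 1.771×0.5910/(0.155×14.34))] = 1.692 × ln(2.547) = 1.582 d.
D_c = (0.155/0.746) × 14.34 × e^(−0.155×1.582) = 0.2078 × 14.34 × 0.7826 = 2.332 mg/L.
Minimum DO = 9.65 − 2.332 = 7.318 mg/L.

t_c ≈ 1.58 d; minimum DO ≈ 7.32 mg/L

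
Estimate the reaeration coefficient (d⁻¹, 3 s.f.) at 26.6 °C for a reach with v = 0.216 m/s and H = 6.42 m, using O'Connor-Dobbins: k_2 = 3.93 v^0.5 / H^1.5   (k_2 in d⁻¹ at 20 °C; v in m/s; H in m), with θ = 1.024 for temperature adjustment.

k_2(20) = 3.93 × 0.216^0.5 / 6.42^1.5 = 3.93 × 0.4648 / 16.27 = 0.1123 d⁻¹.
k_2(26.6) = 0.1123 × 1.024^(26.6−20) = 0.1123 × 1.169 = 0.1313 d⁻¹.

k_2 ≈ 0.131 d⁻¹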